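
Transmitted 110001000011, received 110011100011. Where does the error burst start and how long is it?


XOR: 000010100000

Burst at position 4, length 3


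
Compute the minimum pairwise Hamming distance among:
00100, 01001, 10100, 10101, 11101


Comparing all pairs, minimum distance: 1
Can detect 0 errors, correct 0 errors

1


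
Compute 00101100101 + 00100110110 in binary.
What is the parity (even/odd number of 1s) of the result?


00101100101 = 357
00100110110 = 310
Sum = 667 = 1010011011
1s count = 6

even parity (6 ones in 1010011011)


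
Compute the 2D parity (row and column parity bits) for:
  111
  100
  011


Row parities: 110
Column parities: 000

Row P: 110, Col P: 000, Corner: 0


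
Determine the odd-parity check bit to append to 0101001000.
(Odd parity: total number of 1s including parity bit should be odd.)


Number of 1s in data: 3
Parity bit: 0

0


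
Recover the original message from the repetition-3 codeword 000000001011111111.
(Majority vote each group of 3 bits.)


Groups: 000, 000, 001, 011, 111, 111
Majority votes: 000111

000111


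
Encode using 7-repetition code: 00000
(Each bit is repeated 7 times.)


Each bit -> 7 copies

00000000000000000000000000000000000


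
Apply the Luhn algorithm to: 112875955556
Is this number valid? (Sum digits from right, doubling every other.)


Luhn sum = 52
52 mod 10 = 2

Invalid (Luhn sum mod 10 = 2)


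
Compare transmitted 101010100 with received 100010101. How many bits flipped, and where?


XOR: 001000001

2 error(s) at position(s): 2, 8


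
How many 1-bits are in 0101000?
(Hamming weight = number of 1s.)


Counting 1s in 0101000

2


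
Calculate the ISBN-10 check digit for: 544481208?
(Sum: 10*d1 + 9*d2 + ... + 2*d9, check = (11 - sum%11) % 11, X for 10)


Weighted sum: 223
223 mod 11 = 3

Check digit: 8


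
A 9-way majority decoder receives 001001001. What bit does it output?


Ones: 3 out of 9
Threshold: 5

0 (3/9 voted 1)


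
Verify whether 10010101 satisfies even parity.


Number of 1s: 4

Yes, parity is correct (4 ones)


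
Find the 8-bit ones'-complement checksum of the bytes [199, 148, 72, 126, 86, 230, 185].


Sum = 1046 mod 256 = 22
Complement = 233

233


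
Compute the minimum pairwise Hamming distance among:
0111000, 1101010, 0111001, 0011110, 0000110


Comparing all pairs, minimum distance: 1
Can detect 0 errors, correct 0 errors

1


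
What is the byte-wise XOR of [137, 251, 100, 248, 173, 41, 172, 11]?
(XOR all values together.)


XOR chain: 137 ^ 251 ^ 100 ^ 248 ^ 173 ^ 41 ^ 172 ^ 11 = 205

205


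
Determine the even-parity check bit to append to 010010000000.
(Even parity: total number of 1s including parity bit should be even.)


Number of 1s in data: 2
Parity bit: 0

0


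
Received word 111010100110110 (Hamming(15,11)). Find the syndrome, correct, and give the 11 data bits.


Syndrome = 0: no error detected

Data: 11010110110 (no errors)


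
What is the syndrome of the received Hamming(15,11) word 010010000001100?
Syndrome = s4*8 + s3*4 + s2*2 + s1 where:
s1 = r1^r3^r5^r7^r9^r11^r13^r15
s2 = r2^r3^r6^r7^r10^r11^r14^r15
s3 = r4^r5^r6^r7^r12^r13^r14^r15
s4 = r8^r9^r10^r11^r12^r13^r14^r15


s1=0, s2=1, s3=1, s4=0

Syndrome = 6 (error at position 6)


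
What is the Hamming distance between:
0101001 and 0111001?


XOR: 0010000
Count of 1s: 1

1


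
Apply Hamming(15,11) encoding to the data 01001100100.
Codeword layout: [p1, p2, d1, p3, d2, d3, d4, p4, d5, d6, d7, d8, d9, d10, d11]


Parity bits: p1=1, p2=1, p3=0, p4=1

110010011100100


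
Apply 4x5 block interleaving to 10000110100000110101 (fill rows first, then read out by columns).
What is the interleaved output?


Matrix:
  10000
  11010
  00001
  10101
Read columns: 11010100000101000011

11010100000101000011


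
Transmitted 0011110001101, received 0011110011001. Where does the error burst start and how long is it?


XOR: 0000000010100

Burst at position 8, length 3


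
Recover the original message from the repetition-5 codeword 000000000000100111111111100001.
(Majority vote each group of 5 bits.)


Groups: 00000, 00000, 00100, 11111, 11111, 00001
Majority votes: 000110

000110


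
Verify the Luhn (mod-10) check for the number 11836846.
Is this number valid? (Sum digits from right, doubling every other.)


Luhn sum = 38
38 mod 10 = 8

Invalid (Luhn sum mod 10 = 8)


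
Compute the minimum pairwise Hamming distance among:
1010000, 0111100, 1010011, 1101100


Comparing all pairs, minimum distance: 2
Can detect 1 errors, correct 0 errors

2


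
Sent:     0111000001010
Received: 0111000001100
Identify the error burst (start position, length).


XOR: 0000000000110

Burst at position 10, length 2


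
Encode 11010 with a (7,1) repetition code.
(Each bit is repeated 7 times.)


Each bit -> 7 copies

11111111111111000000011111110000000


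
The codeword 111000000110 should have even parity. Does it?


Number of 1s: 5

No, parity error (5 ones)


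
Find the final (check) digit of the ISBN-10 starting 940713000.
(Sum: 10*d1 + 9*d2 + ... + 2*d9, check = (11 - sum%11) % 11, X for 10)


Weighted sum: 196
196 mod 11 = 9

Check digit: 2


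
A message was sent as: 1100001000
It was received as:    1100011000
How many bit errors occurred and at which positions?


XOR: 0000010000

1 error(s) at position(s): 5


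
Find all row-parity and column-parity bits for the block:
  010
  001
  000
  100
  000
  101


Row parities: 110100
Column parities: 010

Row P: 110100, Col P: 010, Corner: 1


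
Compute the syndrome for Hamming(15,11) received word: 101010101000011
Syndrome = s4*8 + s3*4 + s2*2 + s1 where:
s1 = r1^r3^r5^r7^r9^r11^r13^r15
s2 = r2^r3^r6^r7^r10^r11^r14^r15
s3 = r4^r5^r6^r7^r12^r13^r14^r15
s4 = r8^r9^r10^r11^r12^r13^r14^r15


s1=0, s2=0, s3=0, s4=1

Syndrome = 8 (error at position 8)


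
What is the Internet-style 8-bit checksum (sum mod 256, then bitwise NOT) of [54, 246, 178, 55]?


Sum = 533 mod 256 = 21
Complement = 234

234


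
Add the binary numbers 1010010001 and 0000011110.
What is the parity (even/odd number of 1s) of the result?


1010010001 = 657
0000011110 = 30
Sum = 687 = 1010101111
1s count = 7

odd parity (7 ones in 1010101111)


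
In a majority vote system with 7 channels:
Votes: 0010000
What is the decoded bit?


Ones: 1 out of 7
Threshold: 4

0 (1/7 voted 1)


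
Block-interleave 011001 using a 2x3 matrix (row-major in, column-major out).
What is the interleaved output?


Matrix:
  011
  001
Read columns: 001011

001011


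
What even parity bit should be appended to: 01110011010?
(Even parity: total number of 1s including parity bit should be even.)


Number of 1s in data: 6
Parity bit: 0

0


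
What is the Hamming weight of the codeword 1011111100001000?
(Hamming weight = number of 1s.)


Counting 1s in 1011111100001000

8


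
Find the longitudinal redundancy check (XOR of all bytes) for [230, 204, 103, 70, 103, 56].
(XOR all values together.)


XOR chain: 230 ^ 204 ^ 103 ^ 70 ^ 103 ^ 56 = 84

84


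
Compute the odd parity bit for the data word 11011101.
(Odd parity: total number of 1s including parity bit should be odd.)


Number of 1s in data: 6
Parity bit: 1

1


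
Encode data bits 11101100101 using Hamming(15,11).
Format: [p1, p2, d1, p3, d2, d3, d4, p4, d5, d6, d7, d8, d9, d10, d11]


Parity bits: p1=1, p2=0, p3=0, p4=0

101011001100101


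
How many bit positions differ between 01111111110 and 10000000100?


XOR: 11111111010
Count of 1s: 9

9


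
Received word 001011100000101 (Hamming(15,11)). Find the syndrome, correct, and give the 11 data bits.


Syndrome = 5: error at position 5

Data: 10110000101 (corrected bit 5)


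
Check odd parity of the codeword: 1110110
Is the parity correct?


Number of 1s: 5

Yes, parity is correct (5 ones)


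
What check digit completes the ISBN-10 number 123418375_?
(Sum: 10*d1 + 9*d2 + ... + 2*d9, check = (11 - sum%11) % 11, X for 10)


Weighted sum: 169
169 mod 11 = 4

Check digit: 7


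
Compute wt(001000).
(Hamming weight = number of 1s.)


Counting 1s in 001000

1


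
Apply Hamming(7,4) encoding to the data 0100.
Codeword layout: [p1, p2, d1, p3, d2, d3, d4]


Parity bits: p1=1, p2=0, p3=1

1001100


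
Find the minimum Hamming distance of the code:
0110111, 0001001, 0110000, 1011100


Comparing all pairs, minimum distance: 3
Can detect 2 errors, correct 1 errors

3


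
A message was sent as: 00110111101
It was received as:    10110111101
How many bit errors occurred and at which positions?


XOR: 10000000000

1 error(s) at position(s): 0


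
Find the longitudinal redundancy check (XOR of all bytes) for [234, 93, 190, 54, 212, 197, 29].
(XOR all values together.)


XOR chain: 234 ^ 93 ^ 190 ^ 54 ^ 212 ^ 197 ^ 29 = 51

51


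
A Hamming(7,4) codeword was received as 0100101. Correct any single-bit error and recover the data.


Syndrome = 0: no error detected

Data: 0101 (no errors)


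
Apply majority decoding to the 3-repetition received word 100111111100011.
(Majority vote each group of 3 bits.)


Groups: 100, 111, 111, 100, 011
Majority votes: 01101

01101


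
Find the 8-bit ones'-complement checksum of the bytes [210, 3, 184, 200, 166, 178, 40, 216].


Sum = 1197 mod 256 = 173
Complement = 82

82


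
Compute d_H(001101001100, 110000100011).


XOR: 111101101111
Count of 1s: 10

10


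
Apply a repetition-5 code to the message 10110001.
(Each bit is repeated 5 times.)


Each bit -> 5 copies

1111100000111111111100000000000000011111


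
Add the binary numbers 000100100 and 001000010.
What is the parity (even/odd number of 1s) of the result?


000100100 = 36
001000010 = 66
Sum = 102 = 1100110
1s count = 4

even parity (4 ones in 1100110)


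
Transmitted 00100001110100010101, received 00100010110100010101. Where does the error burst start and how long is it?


XOR: 00000011000000000000

Burst at position 6, length 2


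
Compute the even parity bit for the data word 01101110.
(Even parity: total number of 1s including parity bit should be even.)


Number of 1s in data: 5
Parity bit: 1

1


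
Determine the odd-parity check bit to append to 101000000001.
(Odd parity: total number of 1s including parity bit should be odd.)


Number of 1s in data: 3
Parity bit: 0

0


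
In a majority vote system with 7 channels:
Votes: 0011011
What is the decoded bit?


Ones: 4 out of 7
Threshold: 4

1 (4/7 voted 1)


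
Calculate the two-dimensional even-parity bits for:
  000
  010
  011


Row parities: 010
Column parities: 001

Row P: 010, Col P: 001, Corner: 1


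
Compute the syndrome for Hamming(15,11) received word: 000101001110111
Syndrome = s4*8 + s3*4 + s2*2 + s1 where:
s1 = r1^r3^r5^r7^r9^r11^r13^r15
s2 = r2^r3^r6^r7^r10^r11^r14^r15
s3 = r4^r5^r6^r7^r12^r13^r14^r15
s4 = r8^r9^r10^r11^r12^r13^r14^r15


s1=0, s2=1, s3=1, s4=0

Syndrome = 6 (error at position 6)


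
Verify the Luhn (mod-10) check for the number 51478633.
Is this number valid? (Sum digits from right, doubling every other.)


Luhn sum = 39
39 mod 10 = 9

Invalid (Luhn sum mod 10 = 9)


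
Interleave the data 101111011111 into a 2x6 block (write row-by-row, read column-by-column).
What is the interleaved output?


Matrix:
  101111
  011111
Read columns: 100111111111

100111111111


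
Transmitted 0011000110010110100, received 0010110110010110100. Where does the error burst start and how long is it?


XOR: 0001110000000000000

Burst at position 3, length 3


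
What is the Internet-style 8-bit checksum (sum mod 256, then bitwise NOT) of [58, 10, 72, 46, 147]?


Sum = 333 mod 256 = 77
Complement = 178

178


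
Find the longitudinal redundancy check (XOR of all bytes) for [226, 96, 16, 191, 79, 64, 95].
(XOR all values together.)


XOR chain: 226 ^ 96 ^ 16 ^ 191 ^ 79 ^ 64 ^ 95 = 125

125


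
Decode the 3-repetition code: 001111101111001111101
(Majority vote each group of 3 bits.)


Groups: 001, 111, 101, 111, 001, 111, 101
Majority votes: 0111011

0111011


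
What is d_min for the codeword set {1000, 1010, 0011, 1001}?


Comparing all pairs, minimum distance: 1
Can detect 0 errors, correct 0 errors

1


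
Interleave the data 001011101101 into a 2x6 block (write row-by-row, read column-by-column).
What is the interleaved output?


Matrix:
  001011
  101101
Read columns: 010011011011

010011011011


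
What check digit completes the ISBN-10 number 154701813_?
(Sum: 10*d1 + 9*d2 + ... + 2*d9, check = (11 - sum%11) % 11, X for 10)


Weighted sum: 182
182 mod 11 = 6

Check digit: 5


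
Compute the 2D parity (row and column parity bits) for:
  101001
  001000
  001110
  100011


Row parities: 1111
Column parities: 001100

Row P: 1111, Col P: 001100, Corner: 0


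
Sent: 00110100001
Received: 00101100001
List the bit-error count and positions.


XOR: 00011000000

2 error(s) at position(s): 3, 4


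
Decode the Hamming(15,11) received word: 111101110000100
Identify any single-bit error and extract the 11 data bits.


Syndrome = 0: no error detected

Data: 10110000100 (no errors)


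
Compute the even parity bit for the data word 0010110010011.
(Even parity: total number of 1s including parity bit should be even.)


Number of 1s in data: 6
Parity bit: 0

0


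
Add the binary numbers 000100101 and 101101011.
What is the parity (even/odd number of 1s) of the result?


000100101 = 37
101101011 = 363
Sum = 400 = 110010000
1s count = 3

odd parity (3 ones in 110010000)


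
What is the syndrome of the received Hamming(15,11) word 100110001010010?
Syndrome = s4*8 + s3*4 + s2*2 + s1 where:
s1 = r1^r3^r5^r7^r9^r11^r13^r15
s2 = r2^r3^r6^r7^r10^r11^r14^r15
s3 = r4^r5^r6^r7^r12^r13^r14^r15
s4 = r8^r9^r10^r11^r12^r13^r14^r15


s1=0, s2=0, s3=1, s4=1

Syndrome = 12 (error at position 12)


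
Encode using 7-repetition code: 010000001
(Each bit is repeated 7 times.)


Each bit -> 7 copies

000000011111110000000000000000000000000000000000000000001111111


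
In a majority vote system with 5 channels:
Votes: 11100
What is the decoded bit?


Ones: 3 out of 5
Threshold: 3

1 (3/5 voted 1)


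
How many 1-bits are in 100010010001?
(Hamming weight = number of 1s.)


Counting 1s in 100010010001

4


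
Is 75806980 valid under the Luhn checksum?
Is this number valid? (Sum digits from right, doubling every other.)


Luhn sum = 36
36 mod 10 = 6

Invalid (Luhn sum mod 10 = 6)


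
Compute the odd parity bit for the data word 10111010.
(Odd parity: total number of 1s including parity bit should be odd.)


Number of 1s in data: 5
Parity bit: 0

0


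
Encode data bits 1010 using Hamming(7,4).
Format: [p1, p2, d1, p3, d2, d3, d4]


Parity bits: p1=1, p2=0, p3=1

1011010


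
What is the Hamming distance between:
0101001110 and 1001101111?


XOR: 1100100001
Count of 1s: 4

4


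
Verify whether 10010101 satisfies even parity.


Number of 1s: 4

Yes, parity is correct (4 ones)


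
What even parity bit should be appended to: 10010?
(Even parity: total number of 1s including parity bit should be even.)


Number of 1s in data: 2
Parity bit: 0

0


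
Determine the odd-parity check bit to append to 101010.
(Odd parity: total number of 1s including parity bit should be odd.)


Number of 1s in data: 3
Parity bit: 0

0


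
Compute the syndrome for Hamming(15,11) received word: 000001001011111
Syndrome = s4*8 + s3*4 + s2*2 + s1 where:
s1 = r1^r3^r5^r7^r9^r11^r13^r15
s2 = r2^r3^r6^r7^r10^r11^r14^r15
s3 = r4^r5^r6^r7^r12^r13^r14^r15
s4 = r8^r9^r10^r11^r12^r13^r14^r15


s1=0, s2=0, s3=1, s4=0

Syndrome = 4 (error at position 4)


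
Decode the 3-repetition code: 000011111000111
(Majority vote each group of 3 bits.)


Groups: 000, 011, 111, 000, 111
Majority votes: 01101

01101


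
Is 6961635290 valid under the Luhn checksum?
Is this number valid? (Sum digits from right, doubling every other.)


Luhn sum = 34
34 mod 10 = 4

Invalid (Luhn sum mod 10 = 4)


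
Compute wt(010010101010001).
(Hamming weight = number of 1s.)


Counting 1s in 010010101010001

6


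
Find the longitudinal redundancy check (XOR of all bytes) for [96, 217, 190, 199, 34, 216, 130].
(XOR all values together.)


XOR chain: 96 ^ 217 ^ 190 ^ 199 ^ 34 ^ 216 ^ 130 = 184

184


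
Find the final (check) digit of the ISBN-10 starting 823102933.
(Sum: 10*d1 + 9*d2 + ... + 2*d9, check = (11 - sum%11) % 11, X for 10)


Weighted sum: 190
190 mod 11 = 3

Check digit: 8


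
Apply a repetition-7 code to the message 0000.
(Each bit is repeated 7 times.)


Each bit -> 7 copies

0000000000000000000000000000


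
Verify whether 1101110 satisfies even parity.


Number of 1s: 5

No, parity error (5 ones)


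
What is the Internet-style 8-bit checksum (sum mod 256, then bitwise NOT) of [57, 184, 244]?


Sum = 485 mod 256 = 229
Complement = 26

26


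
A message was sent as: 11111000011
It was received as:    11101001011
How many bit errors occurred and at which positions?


XOR: 00010001000

2 error(s) at position(s): 3, 7


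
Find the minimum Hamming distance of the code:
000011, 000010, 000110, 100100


Comparing all pairs, minimum distance: 1
Can detect 0 errors, correct 0 errors

1


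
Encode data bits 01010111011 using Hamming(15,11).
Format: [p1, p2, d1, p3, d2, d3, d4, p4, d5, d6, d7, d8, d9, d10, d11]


Parity bits: p1=0, p2=1, p3=1, p4=1

010110110111011


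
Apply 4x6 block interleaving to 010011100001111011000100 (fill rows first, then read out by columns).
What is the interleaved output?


Matrix:
  010011
  100001
  111011
  000100
Read columns: 011010100010000110101110

011010100010000110101110


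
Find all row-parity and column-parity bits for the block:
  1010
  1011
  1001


Row parities: 010
Column parities: 1000

Row P: 010, Col P: 1000, Corner: 1


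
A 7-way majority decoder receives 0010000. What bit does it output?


Ones: 1 out of 7
Threshold: 4

0 (1/7 voted 1)


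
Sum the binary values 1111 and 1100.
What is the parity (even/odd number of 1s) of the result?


1111 = 15
1100 = 12
Sum = 27 = 11011
1s count = 4

even parity (4 ones in 11011)


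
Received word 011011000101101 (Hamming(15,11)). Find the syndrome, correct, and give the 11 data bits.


Syndrome = 6: error at position 6

Data: 11000101101 (corrected bit 6)


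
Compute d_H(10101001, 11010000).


XOR: 01111001
Count of 1s: 5

5


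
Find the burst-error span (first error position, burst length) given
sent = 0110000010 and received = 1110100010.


XOR: 1000100000

Burst at position 0, length 5


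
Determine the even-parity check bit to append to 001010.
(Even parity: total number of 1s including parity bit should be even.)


Number of 1s in data: 2
Parity bit: 0

0


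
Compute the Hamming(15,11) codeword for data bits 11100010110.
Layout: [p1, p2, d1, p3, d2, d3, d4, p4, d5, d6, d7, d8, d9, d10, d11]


Parity bits: p1=0, p2=0, p3=0, p4=1

001011010010110


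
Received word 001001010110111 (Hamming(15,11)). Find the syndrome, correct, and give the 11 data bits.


Syndrome = 0: no error detected

Data: 10100110111 (no errors)


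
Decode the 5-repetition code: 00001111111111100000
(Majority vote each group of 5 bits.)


Groups: 00001, 11111, 11111, 00000
Majority votes: 0110

0110


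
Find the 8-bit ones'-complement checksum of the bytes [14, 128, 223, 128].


Sum = 493 mod 256 = 237
Complement = 18

18


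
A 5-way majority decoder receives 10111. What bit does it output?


Ones: 4 out of 5
Threshold: 3

1 (4/5 voted 1)


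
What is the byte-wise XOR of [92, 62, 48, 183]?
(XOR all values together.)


XOR chain: 92 ^ 62 ^ 48 ^ 183 = 229

229


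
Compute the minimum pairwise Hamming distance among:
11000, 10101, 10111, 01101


Comparing all pairs, minimum distance: 1
Can detect 0 errors, correct 0 errors

1


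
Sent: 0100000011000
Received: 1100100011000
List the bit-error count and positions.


XOR: 1000100000000

2 error(s) at position(s): 0, 4


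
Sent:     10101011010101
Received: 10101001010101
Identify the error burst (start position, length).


XOR: 00000010000000

Burst at position 6, length 1


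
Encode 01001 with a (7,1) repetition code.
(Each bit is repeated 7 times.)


Each bit -> 7 copies

00000001111111000000000000001111111


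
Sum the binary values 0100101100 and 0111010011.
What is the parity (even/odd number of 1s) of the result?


0100101100 = 300
0111010011 = 467
Sum = 767 = 1011111111
1s count = 9

odd parity (9 ones in 1011111111)


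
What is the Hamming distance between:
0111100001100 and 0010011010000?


XOR: 0101111011100
Count of 1s: 8

8


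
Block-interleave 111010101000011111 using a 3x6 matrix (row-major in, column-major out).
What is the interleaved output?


Matrix:
  111010
  101000
  011111
Read columns: 110101111001101001

110101111001101001


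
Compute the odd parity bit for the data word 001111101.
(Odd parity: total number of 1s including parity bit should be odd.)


Number of 1s in data: 6
Parity bit: 1

1


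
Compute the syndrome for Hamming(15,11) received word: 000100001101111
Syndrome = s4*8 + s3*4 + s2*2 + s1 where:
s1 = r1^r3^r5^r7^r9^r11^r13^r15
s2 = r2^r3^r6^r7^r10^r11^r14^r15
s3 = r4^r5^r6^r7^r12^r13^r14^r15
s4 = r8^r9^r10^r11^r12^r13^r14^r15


s1=1, s2=1, s3=1, s4=0

Syndrome = 7 (error at position 7)


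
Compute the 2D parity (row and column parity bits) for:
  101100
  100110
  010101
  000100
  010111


Row parities: 11110
Column parities: 001100

Row P: 11110, Col P: 001100, Corner: 0


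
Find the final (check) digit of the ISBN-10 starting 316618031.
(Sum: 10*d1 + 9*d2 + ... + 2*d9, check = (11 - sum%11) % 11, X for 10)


Weighted sum: 186
186 mod 11 = 10

Check digit: 1


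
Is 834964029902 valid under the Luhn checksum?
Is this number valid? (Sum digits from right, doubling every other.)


Luhn sum = 56
56 mod 10 = 6

Invalid (Luhn sum mod 10 = 6)


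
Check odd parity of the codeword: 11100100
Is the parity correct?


Number of 1s: 4

No, parity error (4 ones)


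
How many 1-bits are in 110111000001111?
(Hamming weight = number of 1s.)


Counting 1s in 110111000001111

9


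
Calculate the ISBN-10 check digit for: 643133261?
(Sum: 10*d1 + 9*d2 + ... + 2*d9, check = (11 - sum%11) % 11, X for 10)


Weighted sum: 188
188 mod 11 = 1

Check digit: X


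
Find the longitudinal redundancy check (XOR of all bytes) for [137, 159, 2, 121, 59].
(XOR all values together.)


XOR chain: 137 ^ 159 ^ 2 ^ 121 ^ 59 = 86

86


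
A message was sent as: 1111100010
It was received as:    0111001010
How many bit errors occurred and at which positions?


XOR: 1000101000

3 error(s) at position(s): 0, 4, 6


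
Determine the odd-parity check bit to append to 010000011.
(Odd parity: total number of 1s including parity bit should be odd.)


Number of 1s in data: 3
Parity bit: 0

0


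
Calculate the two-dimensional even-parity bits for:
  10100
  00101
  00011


Row parities: 000
Column parities: 10010

Row P: 000, Col P: 10010, Corner: 0


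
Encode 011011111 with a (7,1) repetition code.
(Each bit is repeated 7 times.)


Each bit -> 7 copies

000000011111111111111000000011111111111111111111111111111111111


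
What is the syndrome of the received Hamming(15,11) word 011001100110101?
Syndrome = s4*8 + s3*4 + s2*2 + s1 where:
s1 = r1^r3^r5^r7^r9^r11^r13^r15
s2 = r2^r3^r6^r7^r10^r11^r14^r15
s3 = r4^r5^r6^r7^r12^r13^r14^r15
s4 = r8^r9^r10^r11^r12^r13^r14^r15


s1=1, s2=1, s3=0, s4=0

Syndrome = 3 (error at position 3)


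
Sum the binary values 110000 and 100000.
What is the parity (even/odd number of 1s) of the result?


110000 = 48
100000 = 32
Sum = 80 = 1010000
1s count = 2

even parity (2 ones in 1010000)


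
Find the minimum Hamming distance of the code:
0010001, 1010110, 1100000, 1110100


Comparing all pairs, minimum distance: 2
Can detect 1 errors, correct 0 errors

2


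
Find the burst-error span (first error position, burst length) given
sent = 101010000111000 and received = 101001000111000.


XOR: 000011000000000

Burst at position 4, length 2


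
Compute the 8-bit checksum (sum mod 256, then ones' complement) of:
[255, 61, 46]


Sum = 362 mod 256 = 106
Complement = 149

149


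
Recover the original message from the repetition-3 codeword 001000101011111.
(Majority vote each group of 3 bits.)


Groups: 001, 000, 101, 011, 111
Majority votes: 00111

00111


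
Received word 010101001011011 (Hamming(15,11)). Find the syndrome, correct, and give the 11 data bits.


Syndrome = 15: error at position 15

Data: 00101011010 (corrected bit 15)


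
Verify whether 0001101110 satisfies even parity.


Number of 1s: 5

No, parity error (5 ones)


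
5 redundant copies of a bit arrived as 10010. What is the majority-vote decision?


Ones: 2 out of 5
Threshold: 3

0 (2/5 voted 1)


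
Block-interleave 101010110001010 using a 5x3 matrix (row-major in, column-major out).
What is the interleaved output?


Matrix:
  101
  010
  110
  001
  010
Read columns: 101000110110010

101000110110010


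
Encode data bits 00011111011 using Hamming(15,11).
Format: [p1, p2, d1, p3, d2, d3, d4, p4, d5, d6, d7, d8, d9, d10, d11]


Parity bits: p1=0, p2=1, p3=0, p4=0

010000101111011


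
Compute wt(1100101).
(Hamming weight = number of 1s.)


Counting 1s in 1100101

4


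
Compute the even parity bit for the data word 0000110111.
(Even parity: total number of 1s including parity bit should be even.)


Number of 1s in data: 5
Parity bit: 1

1


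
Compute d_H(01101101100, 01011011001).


XOR: 00110110101
Count of 1s: 6

6


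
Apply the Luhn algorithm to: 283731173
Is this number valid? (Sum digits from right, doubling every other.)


Luhn sum = 31
31 mod 10 = 1

Invalid (Luhn sum mod 10 = 1)


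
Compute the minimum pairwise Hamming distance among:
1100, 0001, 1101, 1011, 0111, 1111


Comparing all pairs, minimum distance: 1
Can detect 0 errors, correct 0 errors

1


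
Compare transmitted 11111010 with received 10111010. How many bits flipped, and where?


XOR: 01000000

1 error(s) at position(s): 1


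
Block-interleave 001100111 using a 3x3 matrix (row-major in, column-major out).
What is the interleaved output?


Matrix:
  001
  100
  111
Read columns: 011001101

011001101


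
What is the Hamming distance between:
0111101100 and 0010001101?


XOR: 0101100001
Count of 1s: 4

4


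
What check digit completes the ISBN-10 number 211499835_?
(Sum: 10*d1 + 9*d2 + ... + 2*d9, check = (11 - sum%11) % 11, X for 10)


Weighted sum: 215
215 mod 11 = 6

Check digit: 5


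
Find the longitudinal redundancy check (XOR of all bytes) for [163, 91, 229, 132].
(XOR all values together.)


XOR chain: 163 ^ 91 ^ 229 ^ 132 = 153

153


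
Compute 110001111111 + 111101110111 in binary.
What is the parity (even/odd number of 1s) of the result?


110001111111 = 3199
111101110111 = 3959
Sum = 7158 = 1101111110110
1s count = 10

even parity (10 ones in 1101111110110)


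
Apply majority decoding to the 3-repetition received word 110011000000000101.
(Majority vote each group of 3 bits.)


Groups: 110, 011, 000, 000, 000, 101
Majority votes: 110001

110001


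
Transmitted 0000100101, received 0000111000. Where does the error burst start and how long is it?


XOR: 0000011101

Burst at position 5, length 5


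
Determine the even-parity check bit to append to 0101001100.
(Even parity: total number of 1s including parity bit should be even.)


Number of 1s in data: 4
Parity bit: 0

0


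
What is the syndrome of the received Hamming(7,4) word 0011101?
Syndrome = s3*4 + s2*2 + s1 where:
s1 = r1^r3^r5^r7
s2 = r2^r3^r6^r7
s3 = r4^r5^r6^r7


s1=1, s2=0, s3=1

Syndrome = 5 (error at position 5)


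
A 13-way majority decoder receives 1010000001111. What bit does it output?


Ones: 6 out of 13
Threshold: 7

0 (6/13 voted 1)


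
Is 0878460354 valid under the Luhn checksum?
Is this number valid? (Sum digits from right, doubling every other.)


Luhn sum = 43
43 mod 10 = 3

Invalid (Luhn sum mod 10 = 3)


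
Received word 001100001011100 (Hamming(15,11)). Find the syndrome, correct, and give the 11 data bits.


Syndrome = 4: error at position 4

Data: 10001011100 (corrected bit 4)


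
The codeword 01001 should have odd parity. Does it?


Number of 1s: 2

No, parity error (2 ones)


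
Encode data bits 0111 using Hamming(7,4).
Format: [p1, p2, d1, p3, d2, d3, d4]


Parity bits: p1=0, p2=0, p3=1

0001111


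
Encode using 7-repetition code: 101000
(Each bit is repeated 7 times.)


Each bit -> 7 copies

111111100000001111111000000000000000000000


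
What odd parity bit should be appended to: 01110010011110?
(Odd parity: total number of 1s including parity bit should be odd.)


Number of 1s in data: 8
Parity bit: 1

1


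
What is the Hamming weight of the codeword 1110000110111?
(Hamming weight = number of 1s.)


Counting 1s in 1110000110111

8


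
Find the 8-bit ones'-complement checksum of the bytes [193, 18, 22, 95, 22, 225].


Sum = 575 mod 256 = 63
Complement = 192

192


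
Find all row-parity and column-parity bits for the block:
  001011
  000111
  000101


Row parities: 110
Column parities: 001001

Row P: 110, Col P: 001001, Corner: 0


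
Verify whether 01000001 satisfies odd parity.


Number of 1s: 2

No, parity error (2 ones)


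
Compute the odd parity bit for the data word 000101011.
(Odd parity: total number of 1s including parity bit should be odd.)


Number of 1s in data: 4
Parity bit: 1

1


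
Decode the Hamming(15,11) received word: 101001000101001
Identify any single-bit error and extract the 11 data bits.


Syndrome = 13: error at position 13

Data: 10100101101 (corrected bit 13)


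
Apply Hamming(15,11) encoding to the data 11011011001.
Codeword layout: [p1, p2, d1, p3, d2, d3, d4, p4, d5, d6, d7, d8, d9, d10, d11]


Parity bits: p1=0, p2=0, p3=0, p4=0

001010101011001


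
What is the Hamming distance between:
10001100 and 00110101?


XOR: 10111001
Count of 1s: 5

5


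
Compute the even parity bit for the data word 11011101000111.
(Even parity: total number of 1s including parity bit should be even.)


Number of 1s in data: 9
Parity bit: 1

1


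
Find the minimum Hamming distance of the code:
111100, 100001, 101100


Comparing all pairs, minimum distance: 1
Can detect 0 errors, correct 0 errors

1


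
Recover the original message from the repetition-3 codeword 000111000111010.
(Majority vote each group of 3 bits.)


Groups: 000, 111, 000, 111, 010
Majority votes: 01010

01010


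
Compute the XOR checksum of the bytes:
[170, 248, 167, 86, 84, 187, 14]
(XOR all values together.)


XOR chain: 170 ^ 248 ^ 167 ^ 86 ^ 84 ^ 187 ^ 14 = 66

66


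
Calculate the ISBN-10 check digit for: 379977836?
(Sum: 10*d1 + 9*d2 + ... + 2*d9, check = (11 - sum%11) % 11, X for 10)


Weighted sum: 358
358 mod 11 = 6

Check digit: 5


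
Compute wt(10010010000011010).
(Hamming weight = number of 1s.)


Counting 1s in 10010010000011010

6


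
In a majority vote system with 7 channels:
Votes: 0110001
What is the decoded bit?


Ones: 3 out of 7
Threshold: 4

0 (3/7 voted 1)


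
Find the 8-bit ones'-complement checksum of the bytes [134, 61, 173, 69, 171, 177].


Sum = 785 mod 256 = 17
Complement = 238

238


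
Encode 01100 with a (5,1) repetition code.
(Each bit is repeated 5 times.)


Each bit -> 5 copies

0000011111111110000000000


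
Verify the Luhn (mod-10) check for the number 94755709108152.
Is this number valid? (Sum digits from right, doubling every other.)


Luhn sum = 53
53 mod 10 = 3

Invalid (Luhn sum mod 10 = 3)


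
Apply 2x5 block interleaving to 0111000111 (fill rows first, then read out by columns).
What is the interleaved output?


Matrix:
  01110
  00111
Read columns: 0010111101

0010111101


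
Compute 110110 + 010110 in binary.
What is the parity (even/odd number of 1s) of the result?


110110 = 54
010110 = 22
Sum = 76 = 1001100
1s count = 3

odd parity (3 ones in 1001100)


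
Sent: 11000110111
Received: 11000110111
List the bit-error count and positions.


XOR: 00000000000

0 errors (received matches sent)


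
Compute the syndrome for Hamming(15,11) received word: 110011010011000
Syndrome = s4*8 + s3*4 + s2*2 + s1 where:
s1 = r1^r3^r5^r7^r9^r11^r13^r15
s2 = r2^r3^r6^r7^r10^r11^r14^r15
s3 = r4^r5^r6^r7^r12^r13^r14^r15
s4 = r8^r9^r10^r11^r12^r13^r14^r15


s1=1, s2=1, s3=1, s4=1

Syndrome = 15 (error at position 15)


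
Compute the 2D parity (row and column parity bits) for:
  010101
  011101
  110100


Row parities: 101
Column parities: 111100

Row P: 101, Col P: 111100, Corner: 0


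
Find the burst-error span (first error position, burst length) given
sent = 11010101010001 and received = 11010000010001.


XOR: 00000101000000

Burst at position 5, length 3


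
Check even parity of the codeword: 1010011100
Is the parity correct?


Number of 1s: 5

No, parity error (5 ones)


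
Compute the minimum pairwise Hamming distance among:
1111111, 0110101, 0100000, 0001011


Comparing all pairs, minimum distance: 3
Can detect 2 errors, correct 1 errors

3


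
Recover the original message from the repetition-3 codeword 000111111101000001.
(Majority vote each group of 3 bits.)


Groups: 000, 111, 111, 101, 000, 001
Majority votes: 011100

011100


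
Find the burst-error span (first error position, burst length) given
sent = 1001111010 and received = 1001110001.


XOR: 0000001011

Burst at position 6, length 4


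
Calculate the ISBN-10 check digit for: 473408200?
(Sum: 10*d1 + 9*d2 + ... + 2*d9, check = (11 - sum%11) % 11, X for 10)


Weighted sum: 203
203 mod 11 = 5

Check digit: 6


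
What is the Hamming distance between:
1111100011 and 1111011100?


XOR: 0000111111
Count of 1s: 6

6


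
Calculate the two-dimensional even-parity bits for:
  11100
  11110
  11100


Row parities: 101
Column parities: 11110

Row P: 101, Col P: 11110, Corner: 0


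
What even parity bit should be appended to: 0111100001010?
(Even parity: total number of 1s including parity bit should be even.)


Number of 1s in data: 6
Parity bit: 0

0


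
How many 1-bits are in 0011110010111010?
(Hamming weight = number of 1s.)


Counting 1s in 0011110010111010

9


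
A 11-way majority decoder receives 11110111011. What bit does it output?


Ones: 9 out of 11
Threshold: 6

1 (9/11 voted 1)


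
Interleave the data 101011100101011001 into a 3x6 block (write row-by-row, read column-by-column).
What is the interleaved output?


Matrix:
  101011
  100101
  011001
Read columns: 110001101010100111

110001101010100111


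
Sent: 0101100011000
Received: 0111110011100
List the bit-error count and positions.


XOR: 0010010000100

3 error(s) at position(s): 2, 5, 10


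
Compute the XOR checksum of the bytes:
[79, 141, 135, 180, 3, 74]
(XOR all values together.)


XOR chain: 79 ^ 141 ^ 135 ^ 180 ^ 3 ^ 74 = 184

184


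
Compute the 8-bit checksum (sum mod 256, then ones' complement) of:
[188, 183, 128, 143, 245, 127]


Sum = 1014 mod 256 = 246
Complement = 9

9


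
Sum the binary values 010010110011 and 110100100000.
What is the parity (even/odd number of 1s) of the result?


010010110011 = 1203
110100100000 = 3360
Sum = 4563 = 1000111010011
1s count = 7

odd parity (7 ones in 1000111010011)


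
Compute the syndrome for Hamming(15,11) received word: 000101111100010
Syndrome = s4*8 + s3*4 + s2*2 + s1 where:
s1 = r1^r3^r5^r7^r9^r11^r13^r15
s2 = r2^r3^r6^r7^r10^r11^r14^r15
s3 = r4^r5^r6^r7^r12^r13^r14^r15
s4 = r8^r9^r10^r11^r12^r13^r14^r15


s1=0, s2=0, s3=0, s4=0

Syndrome = 0 (no error)


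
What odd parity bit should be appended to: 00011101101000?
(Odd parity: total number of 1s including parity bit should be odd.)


Number of 1s in data: 6
Parity bit: 1

1


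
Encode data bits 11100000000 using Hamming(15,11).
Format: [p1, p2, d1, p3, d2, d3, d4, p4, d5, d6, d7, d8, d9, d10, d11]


Parity bits: p1=0, p2=0, p3=0, p4=0

001011000000000


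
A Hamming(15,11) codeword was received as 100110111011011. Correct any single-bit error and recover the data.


Syndrome = 0: no error detected

Data: 01011011011 (no errors)


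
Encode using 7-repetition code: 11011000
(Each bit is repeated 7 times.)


Each bit -> 7 copies

11111111111111000000011111111111111000000000000000000000


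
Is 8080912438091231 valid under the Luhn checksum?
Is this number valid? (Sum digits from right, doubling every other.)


Luhn sum = 66
66 mod 10 = 6

Invalid (Luhn sum mod 10 = 6)


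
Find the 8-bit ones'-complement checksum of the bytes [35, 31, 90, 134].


Sum = 290 mod 256 = 34
Complement = 221

221


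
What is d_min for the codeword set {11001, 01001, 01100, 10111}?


Comparing all pairs, minimum distance: 1
Can detect 0 errors, correct 0 errors

1


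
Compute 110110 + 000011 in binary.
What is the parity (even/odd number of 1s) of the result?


110110 = 54
000011 = 3
Sum = 57 = 111001
1s count = 4

even parity (4 ones in 111001)


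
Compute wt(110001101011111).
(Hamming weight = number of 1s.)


Counting 1s in 110001101011111

10


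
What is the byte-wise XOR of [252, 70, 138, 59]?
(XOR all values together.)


XOR chain: 252 ^ 70 ^ 138 ^ 59 = 11

11


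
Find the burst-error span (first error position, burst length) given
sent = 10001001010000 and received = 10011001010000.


XOR: 00010000000000

Burst at position 3, length 1


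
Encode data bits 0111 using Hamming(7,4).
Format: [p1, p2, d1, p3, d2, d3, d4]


Parity bits: p1=0, p2=0, p3=1

0001111


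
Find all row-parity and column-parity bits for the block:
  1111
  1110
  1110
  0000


Row parities: 0110
Column parities: 1111

Row P: 0110, Col P: 1111, Corner: 0


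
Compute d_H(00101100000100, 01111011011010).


XOR: 01010111011110
Count of 1s: 9

9


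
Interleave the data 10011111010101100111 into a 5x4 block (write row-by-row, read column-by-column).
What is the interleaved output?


Matrix:
  1001
  1111
  0101
  0110
  0111
Read columns: 11000011110101111101

11000011110101111101


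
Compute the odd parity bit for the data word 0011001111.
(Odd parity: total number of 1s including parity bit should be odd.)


Number of 1s in data: 6
Parity bit: 1

1


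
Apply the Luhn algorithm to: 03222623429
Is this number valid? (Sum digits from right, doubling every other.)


Luhn sum = 42
42 mod 10 = 2

Invalid (Luhn sum mod 10 = 2)


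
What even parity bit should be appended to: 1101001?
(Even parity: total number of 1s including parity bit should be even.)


Number of 1s in data: 4
Parity bit: 0

0


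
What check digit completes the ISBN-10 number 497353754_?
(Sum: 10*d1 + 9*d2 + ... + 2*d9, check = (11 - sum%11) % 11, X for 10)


Weighted sum: 294
294 mod 11 = 8

Check digit: 3


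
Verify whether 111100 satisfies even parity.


Number of 1s: 4

Yes, parity is correct (4 ones)


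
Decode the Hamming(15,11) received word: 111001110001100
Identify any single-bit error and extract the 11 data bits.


Syndrome = 8: error at position 8

Data: 10110001100 (corrected bit 8)
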